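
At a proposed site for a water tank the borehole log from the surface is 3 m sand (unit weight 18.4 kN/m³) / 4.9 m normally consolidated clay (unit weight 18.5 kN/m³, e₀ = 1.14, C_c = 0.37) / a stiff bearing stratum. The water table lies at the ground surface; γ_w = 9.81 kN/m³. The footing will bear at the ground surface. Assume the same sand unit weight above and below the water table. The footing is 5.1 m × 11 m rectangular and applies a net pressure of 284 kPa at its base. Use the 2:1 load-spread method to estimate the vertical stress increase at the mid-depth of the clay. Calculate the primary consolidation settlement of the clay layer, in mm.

Mid-depth of clay below the ground surface: z = 3 + 4.9/2 = 5.45 m.
Total vertical stress at mid-clay: σ_v = 18.4×3 + 18.5×2.45 = 100.53 kPa.
Pore pressure: u = 9.81×(5.45 − 0) = 53.465 kPa.
Initial effective stress: σ'_0 = σ_v − u = 100.53 − 53.465 = 47.065 kPa.
Stress increase at mid-clay by the 2:1 spreading method:
Δσ = qBL/((B+z)(L+z)) = 284×5.1×11/((5.1+5.45)(11+5.45)) = 91.804 kPa
Final effective stress: σ'_f = σ'_0 + Δσ = 47.065 + 91.804 = 138.87 kPa.
Normally consolidated clay, so the full stress increment lies on the virgin compression line:
S_c = C_c·H/(1+e₀)·log₁₀(σ'_f/σ'_0) = 0.37×4.9/(1+1.14)×log₁₀(138.87/47.065)
    = 0.8472 × 0.46991 = 0.3981 m

S_c ≈ 398 mm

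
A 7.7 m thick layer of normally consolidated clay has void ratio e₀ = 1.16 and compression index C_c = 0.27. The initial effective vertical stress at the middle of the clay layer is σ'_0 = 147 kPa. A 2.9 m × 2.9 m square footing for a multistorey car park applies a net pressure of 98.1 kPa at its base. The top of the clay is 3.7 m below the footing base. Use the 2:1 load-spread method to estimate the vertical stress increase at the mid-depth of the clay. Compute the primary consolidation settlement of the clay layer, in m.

S_c ≈ 0.021 m

Mid-depth of clay below the footing base: z = 3.7 + 7.7/2 = 7.55 m.
Stress increase at mid-clay by the 2:1 spreading method:
Δσ = qBL/((B+z)(L+z)) = 98.1×2.9×2.9/((2.9+7.55)(2.9+7.55)) = 7.555 kPa
Final effective stress: σ'_f = σ'_0 + Δσ = 147 + 7.555 = 154.56 kPa.
Normally consolidated clay, so the full stress increment lies on the virgin compression line:
S_c = C_c·H/(1+e₀)·log₁₀(σ'_f/σ'_0) = 0.27×7.7/(1+1.16)×log₁₀(154.56/147)
    = 0.9625 × 0.02178 = 0.02096 m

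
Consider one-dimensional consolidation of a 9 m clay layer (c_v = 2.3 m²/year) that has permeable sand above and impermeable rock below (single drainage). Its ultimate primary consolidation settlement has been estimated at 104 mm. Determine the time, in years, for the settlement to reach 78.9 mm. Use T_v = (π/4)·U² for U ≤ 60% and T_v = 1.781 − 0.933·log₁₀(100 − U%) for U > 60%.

Drainage path length: H_d = H = 9 m (single drainage).
U = S(t)/S_ult = 78.9/104 = 0.7587.
U > 60%: T_v = 1.781 − 0.933·log₁₀(100 − 75.865) = 0.491.
t = T_v·H_d²/c_v = 0.491×9²/2.3 = 17.29 years.

t ≈ 17.3 years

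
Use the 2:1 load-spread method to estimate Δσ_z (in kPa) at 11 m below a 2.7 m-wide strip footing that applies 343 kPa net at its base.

Δσ_z ≈ 67.6 kPa

By the 2:1 method the load spreads at 1 horizontal : 2 vertical, so at depth z the loaded area has grown by z in each plan dimension:
Δσ = qB/(B+z) = 343×2.7/(2.7+11) = 67.599 kPa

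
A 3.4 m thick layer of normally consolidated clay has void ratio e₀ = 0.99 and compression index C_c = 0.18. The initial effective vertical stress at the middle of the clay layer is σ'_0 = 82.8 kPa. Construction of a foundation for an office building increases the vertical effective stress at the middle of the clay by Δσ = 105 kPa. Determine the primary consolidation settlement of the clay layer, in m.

Final effective stress: σ'_f = σ'_0 + Δσ = 82.8 + 105 = 187.8 kPa.
Normally consolidated clay, so the full stress increment lies on the virgin compression line:
S_c = C_c·H/(1+e₀)·log₁₀(σ'_f/σ'_0) = 0.18×3.4/(1+0.99)×log₁₀(187.8/82.8)
    = 0.30754 × 0.35567 = 0.1094 m

S_c ≈ 0.109 m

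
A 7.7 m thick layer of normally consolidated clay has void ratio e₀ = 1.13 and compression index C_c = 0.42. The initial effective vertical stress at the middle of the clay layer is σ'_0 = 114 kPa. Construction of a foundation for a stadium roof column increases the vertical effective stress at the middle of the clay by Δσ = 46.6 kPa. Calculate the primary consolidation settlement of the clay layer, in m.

S_c ≈ 0.226 m

Final effective stress: σ'_f = σ'_0 + Δσ = 114 + 46.6 = 160.6 kPa.
Normally consolidated clay, so the full stress increment lies on the virgin compression line:
S_c = C_c·H/(1+e₀)·log₁₀(σ'_f/σ'_0) = 0.42×7.7/(1+1.13)×log₁₀(160.6/114)
    = 1.5183 × 0.14884 = 0.226 m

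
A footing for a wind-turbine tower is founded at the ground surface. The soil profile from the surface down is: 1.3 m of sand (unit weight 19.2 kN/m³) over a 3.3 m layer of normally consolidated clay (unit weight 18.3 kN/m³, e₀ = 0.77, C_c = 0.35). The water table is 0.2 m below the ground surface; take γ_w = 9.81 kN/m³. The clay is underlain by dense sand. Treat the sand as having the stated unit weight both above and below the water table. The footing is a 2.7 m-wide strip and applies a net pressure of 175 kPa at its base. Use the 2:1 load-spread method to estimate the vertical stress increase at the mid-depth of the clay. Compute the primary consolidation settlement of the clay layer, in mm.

Mid-depth of clay below the ground surface: z = 1.3 + 3.3/2 = 2.95 m.
Total vertical stress at mid-clay: σ_v = 19.2×1.3 + 18.3×1.65 = 55.155 kPa.
Pore pressure: u = 9.81×(2.95 − 0.2) = 26.978 kPa.
Initial effective stress: σ'_0 = σ_v − u = 55.155 − 26.978 = 28.177 kPa.
Stress increase at mid-clay by the 2:1 spreading method:
Δσ = qB/(B+z) = 175×2.7/(2.7+2.95) = 83.628 kPa
Final effective stress: σ'_f = σ'_0 + Δσ = 28.177 + 83.628 = 111.81 kPa.
Normally consolidated clay, so the full stress increment lies on the virgin compression line:
S_c = C_c·H/(1+e₀)·log₁₀(σ'_f/σ'_0) = 0.35×3.3/(1+0.77)×log₁₀(111.81/28.177)
    = 0.65254 × 0.59859 = 0.3906 m

S_c ≈ 391 mm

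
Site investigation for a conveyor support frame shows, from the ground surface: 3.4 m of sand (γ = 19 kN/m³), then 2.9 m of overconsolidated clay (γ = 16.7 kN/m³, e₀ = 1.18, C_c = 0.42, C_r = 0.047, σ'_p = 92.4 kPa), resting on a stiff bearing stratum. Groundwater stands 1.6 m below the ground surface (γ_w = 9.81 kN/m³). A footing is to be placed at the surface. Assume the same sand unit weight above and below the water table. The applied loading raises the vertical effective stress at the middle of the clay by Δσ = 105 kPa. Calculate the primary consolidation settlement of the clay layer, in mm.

Mid-depth of clay below the ground surface: z = 3.4 + 2.9/2 = 4.85 m.
Total vertical stress at mid-clay: σ_v = 19×3.4 + 16.7×1.45 = 88.815 kPa.
Pore pressure: u = 9.81×(4.85 − 1.6) = 31.883 kPa.
Initial effective stress: σ'_0 = σ_v − u = 88.815 − 31.883 = 56.932 kPa.
Final effective stress: σ'_f = 56.932 + 105 = 161.93 kPa.
σ'_f = 161.93 > σ'_p = 92.4 kPa, so the stress path crosses the preconsolidation pressure — recompression up to σ'_p, then virgin compression beyond:
S_c = H/(1+e₀)·[C_r·log₁₀(σ'_p/σ'_0) + C_c·log₁₀(σ'_f/σ'_p)]
    = 2.9/2.18 × [0.047×log₁₀(92.4/56.932) + 0.42×log₁₀(161.93/92.4)]
    = 1.3303 × [0.0098848 + 0.10234] = 0.1493 m

S_c ≈ 149 mm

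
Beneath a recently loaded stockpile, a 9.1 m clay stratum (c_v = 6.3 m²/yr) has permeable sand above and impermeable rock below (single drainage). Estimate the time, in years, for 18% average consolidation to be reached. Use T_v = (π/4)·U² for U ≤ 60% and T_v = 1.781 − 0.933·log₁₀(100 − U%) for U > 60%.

t ≈ 0.334 years

Drainage path length: H_d = H = 9.1 m (single drainage).
U ≤ 60%: T_v = (π/4)·U² = (π/4)×0.18² = 0.025447.
t = T_v·H_d²/c_v = 0.025447×9.1²/6.3 = 0.3345 years.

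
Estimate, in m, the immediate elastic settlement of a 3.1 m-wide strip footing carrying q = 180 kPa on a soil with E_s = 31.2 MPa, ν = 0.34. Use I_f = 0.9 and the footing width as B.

Immediate (elastic) settlement: S_e = q·B·(1−ν²)/E_s · I_f.
E_s = 31.2 MPa = 31200 kPa.
S_e = 180 × 3.1 × (1 − 0.34²) / 31200 × 0.9
    = 180 × 3.1 × 0.8844 / 31200 × 0.9
    = 0.01424 m

S_e ≈ 0.0142 m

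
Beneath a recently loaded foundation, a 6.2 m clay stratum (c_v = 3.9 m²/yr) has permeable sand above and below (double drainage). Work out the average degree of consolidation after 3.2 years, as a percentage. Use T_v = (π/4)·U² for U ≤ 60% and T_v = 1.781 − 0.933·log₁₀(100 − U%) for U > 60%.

U ≈ 96.7 %

Drainage path length: H_d = H/2 = 3.1 m (double drainage).
T_v = c_v·t/H_d² = 3.9×3.2/3.1² = 1.2986.
T_v = 1.2986 corresponds to the U > 60% branch:
U = 1 − 10^((1.781 − T_v)/0.933)/100 = 0.9671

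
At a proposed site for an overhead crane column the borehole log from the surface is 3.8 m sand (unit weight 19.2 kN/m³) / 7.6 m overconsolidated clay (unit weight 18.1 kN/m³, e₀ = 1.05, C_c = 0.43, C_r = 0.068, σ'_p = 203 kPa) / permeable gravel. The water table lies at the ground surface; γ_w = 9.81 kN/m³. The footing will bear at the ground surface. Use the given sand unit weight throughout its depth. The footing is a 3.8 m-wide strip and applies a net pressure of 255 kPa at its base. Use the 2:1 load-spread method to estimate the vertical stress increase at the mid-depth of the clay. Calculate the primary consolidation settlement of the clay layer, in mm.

S_c ≈ 89.5 mm

Mid-depth of clay below the ground surface: z = 3.8 + 7.6/2 = 7.6 m.
Total vertical stress at mid-clay: σ_v = 19.2×3.8 + 18.1×3.8 = 141.74 kPa.
Pore pressure: u = 9.81×(7.6 − 0) = 74.556 kPa.
Initial effective stress: σ'_0 = σ_v − u = 141.74 − 74.556 = 67.184 kPa.
Stress increase at mid-clay by the 2:1 spreading method:
Δσ = qB/(B+z) = 255×3.8/(3.8+7.6) = 85 kPa
Final effective stress: σ'_f = 67.184 + 85 = 152.18 kPa.
σ'_f = 152.18 ≤ σ'_p = 203 kPa, so the clay remains overconsolidated and only the recompression index applies:
S_c = C_r·H/(1+e₀)·log₁₀(σ'_f/σ'_0) = 0.068×7.6/2.05×log₁₀(152.18/67.184)
    = 0.2521 × 0.35509 = 0.08952 m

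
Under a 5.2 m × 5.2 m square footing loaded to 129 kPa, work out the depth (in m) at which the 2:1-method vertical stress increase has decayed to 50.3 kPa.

z ≈ 3.13 m

2:1 spreading — at depth z the loaded area has grown by z in each plan dimension:
qB²/(B+z)² = Δσ_z ⇒ z = B(√(q/Δσ_z) − 1) = 5.2×(√(129/50.3) − 1) = 3.127 m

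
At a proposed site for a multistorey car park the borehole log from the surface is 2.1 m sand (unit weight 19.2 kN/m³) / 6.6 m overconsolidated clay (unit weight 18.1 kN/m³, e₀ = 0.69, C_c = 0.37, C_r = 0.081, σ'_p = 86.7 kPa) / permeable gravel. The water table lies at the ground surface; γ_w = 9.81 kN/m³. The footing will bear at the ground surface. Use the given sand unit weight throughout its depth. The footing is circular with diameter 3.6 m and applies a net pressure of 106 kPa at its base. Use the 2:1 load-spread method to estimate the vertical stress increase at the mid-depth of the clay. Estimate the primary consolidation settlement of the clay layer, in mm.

S_c ≈ 42.3 mm

Mid-depth of clay below the ground surface: z = 2.1 + 6.6/2 = 5.4 m.
Total vertical stress at mid-clay: σ_v = 19.2×2.1 + 18.1×3.3 = 100.05 kPa.
Pore pressure: u = 9.81×(5.4 − 0) = 52.974 kPa.
Initial effective stress: σ'_0 = σ_v − u = 100.05 − 52.974 = 47.076 kPa.
Stress increase at mid-clay by the 2:1 spreading method:
Δσ ≈ qD²/(D+z)² = 106×3.6²/(3.6+5.4)² = 16.96 kPa
Final effective stress: σ'_f = 47.076 + 16.96 = 64.036 kPa.
σ'_f = 64.036 ≤ σ'_p = 86.7 kPa, so the clay remains overconsolidated and only the recompression index applies:
S_c = C_r·H/(1+e₀)·log₁₀(σ'_f/σ'_0) = 0.081×6.6/1.69×log₁₀(64.036/47.076)
    = 0.31633 × 0.13362 = 0.04227 m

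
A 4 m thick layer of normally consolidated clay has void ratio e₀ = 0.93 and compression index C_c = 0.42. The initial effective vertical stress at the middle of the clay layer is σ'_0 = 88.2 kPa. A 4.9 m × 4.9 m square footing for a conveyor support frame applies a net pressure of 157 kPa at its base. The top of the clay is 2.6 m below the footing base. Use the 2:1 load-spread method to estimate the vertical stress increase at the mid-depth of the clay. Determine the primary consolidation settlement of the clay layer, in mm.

Mid-depth of clay below the footing base: z = 2.6 + 4/2 = 4.6 m.
Stress increase at mid-clay by the 2:1 spreading method:
Δσ = qBL/((B+z)(L+z)) = 157×4.9×4.9/((4.9+4.6)(4.9+4.6)) = 41.768 kPa
Final effective stress: σ'_f = σ'_0 + Δσ = 88.2 + 41.768 = 129.97 kPa.
Normally consolidated clay, so the full stress increment lies on the virgin compression line:
S_c = C_c·H/(1+e₀)·log₁₀(σ'_f/σ'_0) = 0.42×4/(1+0.93)×log₁₀(129.97/88.2)
    = 0.87047 × 0.16837 = 0.1466 m

S_c ≈ 147 mm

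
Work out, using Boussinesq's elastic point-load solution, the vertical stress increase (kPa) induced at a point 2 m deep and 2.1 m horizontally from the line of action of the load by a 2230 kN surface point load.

Δσ_z ≈ 41.5 kPa

Boussinesq vertical stress below a point load on an elastic half-space:
Δσ_z = 3P/(2πz²) · [1 + (r/z)²]^(−5/2)
r/z = 2.1/2 = 1.05; [1+(r/z)²]^(−5/2) = 0.15601.
Δσ_z = 3×2230/(2π×2²) × 0.15601 = 266.19 × 0.15601 = 41.53 kPa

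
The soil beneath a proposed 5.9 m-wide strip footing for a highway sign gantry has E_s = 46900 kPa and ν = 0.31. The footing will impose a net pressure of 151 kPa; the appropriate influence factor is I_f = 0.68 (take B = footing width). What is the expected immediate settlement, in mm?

Immediate (elastic) settlement: S_e = q·B·(1−ν²)/E_s · I_f.
S_e = 151 × 5.9 × (1 − 0.31²) / 46900 × 0.68
    = 151 × 5.9 × 0.9039 / 46900 × 0.68
    = 0.01168 m = 11.68 mm

S_e ≈ 11.7 mm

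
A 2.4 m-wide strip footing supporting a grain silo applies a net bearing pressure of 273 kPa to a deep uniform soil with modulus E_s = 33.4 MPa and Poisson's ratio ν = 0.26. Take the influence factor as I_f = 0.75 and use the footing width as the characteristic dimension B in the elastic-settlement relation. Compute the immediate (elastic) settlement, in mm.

Immediate (elastic) settlement: S_e = q·B·(1−ν²)/E_s · I_f.
E_s = 33.4 MPa = 33400 kPa.
S_e = 273 × 2.4 × (1 − 0.26²) / 33400 × 0.75
    = 273 × 2.4 × 0.9324 / 33400 × 0.75
    = 0.01372 m = 13.72 mm

S_e ≈ 13.7 mm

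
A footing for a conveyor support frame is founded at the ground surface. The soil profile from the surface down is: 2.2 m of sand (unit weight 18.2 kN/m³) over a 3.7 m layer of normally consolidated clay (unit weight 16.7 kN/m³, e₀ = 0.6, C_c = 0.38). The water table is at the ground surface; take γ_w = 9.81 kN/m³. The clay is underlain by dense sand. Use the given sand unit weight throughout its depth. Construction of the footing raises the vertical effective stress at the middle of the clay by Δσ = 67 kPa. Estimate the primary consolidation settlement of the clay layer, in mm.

Mid-depth of clay below the ground surface: z = 2.2 + 3.7/2 = 4.05 m.
Total vertical stress at mid-clay: σ_v = 18.2×2.2 + 16.7×1.85 = 70.935 kPa.
Pore pressure: u = 9.81×(4.05 − 0) = 39.73 kPa.
Initial effective stress: σ'_0 = σ_v − u = 70.935 − 39.73 = 31.205 kPa.
Final effective stress: σ'_f = σ'_0 + Δσ = 31.205 + 67 = 98.205 kPa.
Normally consolidated clay, so the full stress increment lies on the virgin compression line:
S_c = C_c·H/(1+e₀)·log₁₀(σ'_f/σ'_0) = 0.38×3.7/(1+0.6)×log₁₀(98.205/31.205)
    = 0.87875 × 0.49791 = 0.4375 m

S_c ≈ 438 mm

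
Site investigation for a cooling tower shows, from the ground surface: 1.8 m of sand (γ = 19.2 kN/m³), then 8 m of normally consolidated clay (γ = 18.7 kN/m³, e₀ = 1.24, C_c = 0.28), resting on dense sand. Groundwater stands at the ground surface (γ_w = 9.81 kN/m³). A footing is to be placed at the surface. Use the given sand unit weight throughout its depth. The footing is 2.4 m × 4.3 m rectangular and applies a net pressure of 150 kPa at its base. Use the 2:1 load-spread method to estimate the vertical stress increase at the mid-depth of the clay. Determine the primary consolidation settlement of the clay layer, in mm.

S_c ≈ 132 mm

Mid-depth of clay below the ground surface: z = 1.8 + 8/2 = 5.8 m.
Total vertical stress at mid-clay: σ_v = 19.2×1.8 + 18.7×4 = 109.36 kPa.
Pore pressure: u = 9.81×(5.8 − 0) = 56.898 kPa.
Initial effective stress: σ'_0 = σ_v − u = 109.36 − 56.898 = 52.462 kPa.
Stress increase at mid-clay by the 2:1 spreading method:
Δσ = qBL/((B+z)(L+z)) = 150×2.4×4.3/((2.4+5.8)(4.3+5.8)) = 18.691 kPa
Final effective stress: σ'_f = σ'_0 + Δσ = 52.462 + 18.691 = 71.153 kPa.
Normally consolidated clay, so the full stress increment lies on the virgin compression line:
S_c = C_c·H/(1+e₀)·log₁₀(σ'_f/σ'_0) = 0.28×8/(1+1.24)×log₁₀(71.153/52.462)
    = 1 × 0.13235 = 0.1323 m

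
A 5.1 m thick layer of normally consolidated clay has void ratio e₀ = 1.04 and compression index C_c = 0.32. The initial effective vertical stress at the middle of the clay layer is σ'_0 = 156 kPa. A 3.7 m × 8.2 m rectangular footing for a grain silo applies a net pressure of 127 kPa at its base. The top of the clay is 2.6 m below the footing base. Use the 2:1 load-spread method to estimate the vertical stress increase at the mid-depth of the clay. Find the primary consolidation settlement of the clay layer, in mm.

Mid-depth of clay below the footing base: z = 2.6 + 5.1/2 = 5.15 m.
Stress increase at mid-clay by the 2:1 spreading method:
Δσ = qBL/((B+z)(L+z)) = 127×3.7×8.2/((3.7+5.15)(8.2+5.15)) = 32.613 kPa
Final effective stress: σ'_f = σ'_0 + Δσ = 156 + 32.613 = 188.61 kPa.
Normally consolidated clay, so the full stress increment lies on the virgin compression line:
S_c = C_c·H/(1+e₀)·log₁₀(σ'_f/σ'_0) = 0.32×5.1/(1+1.04)×log₁₀(188.61/156)
    = 0.8 × 0.08244 = 0.06595 m

S_c ≈ 66 mm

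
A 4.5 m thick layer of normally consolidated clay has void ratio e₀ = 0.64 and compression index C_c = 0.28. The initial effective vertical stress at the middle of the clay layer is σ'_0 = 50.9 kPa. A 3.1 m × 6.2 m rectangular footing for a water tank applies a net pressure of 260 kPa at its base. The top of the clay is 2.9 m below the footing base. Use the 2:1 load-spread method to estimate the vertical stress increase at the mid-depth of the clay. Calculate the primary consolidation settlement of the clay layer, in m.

S_c ≈ 0.239 m

Mid-depth of clay below the footing base: z = 2.9 + 4.5/2 = 5.15 m.
Stress increase at mid-clay by the 2:1 spreading method:
Δσ = qBL/((B+z)(L+z)) = 260×3.1×6.2/((3.1+5.15)(6.2+5.15)) = 53.368 kPa
Final effective stress: σ'_f = σ'_0 + Δσ = 50.9 + 53.368 = 104.27 kPa.
Normally consolidated clay, so the full stress increment lies on the virgin compression line:
S_c = C_c·H/(1+e₀)·log₁₀(σ'_f/σ'_0) = 0.28×4.5/(1+0.64)×log₁₀(104.27/50.9)
    = 0.76829 × 0.31144 = 0.2393 m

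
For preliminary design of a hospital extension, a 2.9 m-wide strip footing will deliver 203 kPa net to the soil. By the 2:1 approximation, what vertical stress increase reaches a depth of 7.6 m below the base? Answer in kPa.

By the 2:1 method the load spreads at 1 horizontal : 2 vertical, so at depth z the loaded area has grown by z in each plan dimension:
Δσ = qB/(B+z) = 203×2.9/(2.9+7.6) = 56.067 kPa

Δσ_z ≈ 56.1 kPa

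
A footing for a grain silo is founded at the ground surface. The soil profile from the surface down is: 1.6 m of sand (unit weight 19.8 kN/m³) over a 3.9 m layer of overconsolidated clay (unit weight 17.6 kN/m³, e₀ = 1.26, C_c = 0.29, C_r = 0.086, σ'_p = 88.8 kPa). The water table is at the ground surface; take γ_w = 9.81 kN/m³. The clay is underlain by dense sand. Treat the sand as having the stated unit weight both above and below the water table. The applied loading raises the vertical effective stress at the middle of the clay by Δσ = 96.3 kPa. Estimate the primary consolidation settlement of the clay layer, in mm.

Mid-depth of clay below the ground surface: z = 1.6 + 3.9/2 = 3.55 m.
Total vertical stress at mid-clay: σ_v = 19.8×1.6 + 17.6×1.95 = 66 kPa.
Pore pressure: u = 9.81×(3.55 − 0) = 34.825 kPa.
Initial effective stress: σ'_0 = σ_v − u = 66 − 34.825 = 31.175 kPa.
Final effective stress: σ'_f = 31.175 + 96.3 = 127.47 kPa.
σ'_f = 127.47 > σ'_p = 88.8 kPa, so the stress path crosses the preconsolidation pressure — recompression up to σ'_p, then virgin compression beyond:
S_c = H/(1+e₀)·[C_r·log₁₀(σ'_p/σ'_0) + C_c·log₁₀(σ'_f/σ'_p)]
    = 3.9/2.26 × [0.086×log₁₀(88.8/31.175) + 0.29×log₁₀(127.47/88.8)]
    = 1.7257 × [0.039096 + 0.045529] = 0.146 m

S_c ≈ 146 mm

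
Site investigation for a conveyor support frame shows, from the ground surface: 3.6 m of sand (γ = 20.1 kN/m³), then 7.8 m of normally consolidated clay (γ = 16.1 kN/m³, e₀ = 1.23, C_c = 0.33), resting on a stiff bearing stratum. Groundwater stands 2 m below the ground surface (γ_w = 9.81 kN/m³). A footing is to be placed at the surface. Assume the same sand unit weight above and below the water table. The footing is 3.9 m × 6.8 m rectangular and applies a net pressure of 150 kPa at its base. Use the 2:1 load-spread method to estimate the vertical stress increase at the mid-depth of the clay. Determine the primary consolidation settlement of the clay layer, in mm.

S_c ≈ 132 mm

Mid-depth of clay below the ground surface: z = 3.6 + 7.8/2 = 7.5 m.
Total vertical stress at mid-clay: σ_v = 20.1×3.6 + 16.1×3.9 = 135.15 kPa.
Pore pressure: u = 9.81×(7.5 − 2) = 53.955 kPa.
Initial effective stress: σ'_0 = σ_v − u = 135.15 − 53.955 = 81.195 kPa.
Stress increase at mid-clay by the 2:1 spreading method:
Δσ = qBL/((B+z)(L+z)) = 150×3.9×6.8/((3.9+7.5)(6.8+7.5)) = 24.402 kPa
Final effective stress: σ'_f = σ'_0 + Δσ = 81.195 + 24.402 = 105.6 kPa.
Normally consolidated clay, so the full stress increment lies on the virgin compression line:
S_c = C_c·H/(1+e₀)·log₁₀(σ'_f/σ'_0) = 0.33×7.8/(1+1.23)×log₁₀(105.6/81.195)
    = 1.1543 × 0.11413 = 0.1317 m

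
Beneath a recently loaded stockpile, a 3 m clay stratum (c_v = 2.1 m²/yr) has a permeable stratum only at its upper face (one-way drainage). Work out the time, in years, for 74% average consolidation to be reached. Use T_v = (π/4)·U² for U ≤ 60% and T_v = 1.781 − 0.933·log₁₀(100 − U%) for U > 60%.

t ≈ 1.97 years

Drainage path length: H_d = H = 3 m (single drainage).
U > 60%: T_v = 1.781 − 0.933·log₁₀(100 − 74) = 0.46083.
t = T_v·H_d²/c_v = 0.46083×3²/2.1 = 1.975 years.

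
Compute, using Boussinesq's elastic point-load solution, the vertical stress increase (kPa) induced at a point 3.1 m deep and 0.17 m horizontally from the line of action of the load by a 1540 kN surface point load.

Δσ_z ≈ 75.9 kPa

Boussinesq vertical stress below a point load on an elastic half-space:
Δσ_z = 3P/(2πz²) · [1 + (r/z)²]^(−5/2)
r/z = 0.17/3.1 = 0.054839; [1+(r/z)²]^(−5/2) = 0.99252.
Δσ_z = 3×1540/(2π×3.1²) × 0.99252 = 76.514 × 0.99252 = 75.94 kPa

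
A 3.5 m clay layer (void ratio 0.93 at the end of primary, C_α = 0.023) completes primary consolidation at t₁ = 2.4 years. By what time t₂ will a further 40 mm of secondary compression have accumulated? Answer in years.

t₂ ≈ 21.8 years

S_s = C_α·H/(1+e_p)·log₁₀(t₂/t₁) ⇒ log₁₀(t₂/t₁) = S_s·(1+e_p)/(C_α·H).
log₁₀(t₂/t₁) = 0.04 × (1+0.93) / (0.023×3.5) = 0.959
t₂ = t₁ × 10^0.959 = 2.4 × 9.099 = 21.84 years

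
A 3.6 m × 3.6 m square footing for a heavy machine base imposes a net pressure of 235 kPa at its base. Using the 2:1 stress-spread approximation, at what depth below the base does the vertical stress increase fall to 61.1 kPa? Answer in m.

2:1 spreading — at depth z the loaded area has grown by z in each plan dimension:
qB²/(B+z)² = Δσ_z ⇒ z = B(√(q/Δσ_z) − 1) = 3.6×(√(235/61.1) − 1) = 3.46 m

z ≈ 3.46 m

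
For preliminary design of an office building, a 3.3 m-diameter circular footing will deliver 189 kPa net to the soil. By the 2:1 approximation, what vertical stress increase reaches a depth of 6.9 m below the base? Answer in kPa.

By the 2:1 method the load spreads at 1 horizontal : 2 vertical, so at depth z the loaded area has grown by z in each plan dimension:
Δσ ≈ qD²/(D+z)² = 189×3.3²/(3.3+6.9)² = 19.783 kPa

Δσ_z ≈ 19.8 kPa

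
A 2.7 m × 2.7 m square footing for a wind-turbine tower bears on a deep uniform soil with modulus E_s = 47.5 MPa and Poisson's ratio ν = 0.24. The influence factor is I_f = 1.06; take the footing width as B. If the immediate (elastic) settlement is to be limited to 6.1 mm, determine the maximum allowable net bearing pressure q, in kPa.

E_s = 47.5 MPa = 47500 kPa.
S_e = q·B·(1−ν²)/E_s · I_f  ⇒  q = S_e·E_s / (B·(1−ν²)·I_f).
q = 0.0061 × 47500 / (2.7 × 0.9424 × 1.06) = 107.4 kPa

q ≈ 107 kPa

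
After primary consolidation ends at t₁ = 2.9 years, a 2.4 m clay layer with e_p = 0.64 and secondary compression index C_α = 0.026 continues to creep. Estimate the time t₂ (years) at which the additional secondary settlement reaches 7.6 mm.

t₂ ≈ 4.59 years

S_s = C_α·H/(1+e_p)·log₁₀(t₂/t₁) ⇒ log₁₀(t₂/t₁) = S_s·(1+e_p)/(C_α·H).
log₁₀(t₂/t₁) = 0.0076 × (1+0.64) / (0.026×2.4) = 0.1997
t₂ = t₁ × 10^0.1997 = 2.9 × 1.584 = 4.593 years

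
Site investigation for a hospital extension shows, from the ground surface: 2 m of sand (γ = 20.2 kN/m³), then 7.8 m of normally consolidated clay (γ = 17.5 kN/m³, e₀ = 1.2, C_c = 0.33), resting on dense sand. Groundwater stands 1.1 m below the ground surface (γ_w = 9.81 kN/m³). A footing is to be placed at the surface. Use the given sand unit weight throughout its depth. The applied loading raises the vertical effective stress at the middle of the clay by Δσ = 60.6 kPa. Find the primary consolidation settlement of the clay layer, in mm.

S_c ≈ 348 mm

Mid-depth of clay below the ground surface: z = 2 + 7.8/2 = 5.9 m.
Total vertical stress at mid-clay: σ_v = 20.2×2 + 17.5×3.9 = 108.65 kPa.
Pore pressure: u = 9.81×(5.9 − 1.1) = 47.088 kPa.
Initial effective stress: σ'_0 = σ_v − u = 108.65 − 47.088 = 61.562 kPa.
Final effective stress: σ'_f = σ'_0 + Δσ = 61.562 + 60.6 = 122.16 kPa.
Normally consolidated clay, so the full stress increment lies on the virgin compression line:
S_c = C_c·H/(1+e₀)·log₁₀(σ'_f/σ'_0) = 0.33×7.8/(1+1.2)×log₁₀(122.16/61.562)
    = 1.17 × 0.29762 = 0.3482 m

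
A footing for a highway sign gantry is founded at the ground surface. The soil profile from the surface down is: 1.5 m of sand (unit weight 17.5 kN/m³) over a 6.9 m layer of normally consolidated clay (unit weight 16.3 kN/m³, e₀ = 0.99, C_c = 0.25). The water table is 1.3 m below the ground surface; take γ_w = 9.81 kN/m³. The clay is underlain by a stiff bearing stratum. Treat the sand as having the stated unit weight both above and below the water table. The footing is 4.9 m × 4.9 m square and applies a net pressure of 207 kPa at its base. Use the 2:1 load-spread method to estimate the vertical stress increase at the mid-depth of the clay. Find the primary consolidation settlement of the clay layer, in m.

Mid-depth of clay below the ground surface: z = 1.5 + 6.9/2 = 4.95 m.
Total vertical stress at mid-clay: σ_v = 17.5×1.5 + 16.3×3.45 = 82.485 kPa.
Pore pressure: u = 9.81×(4.95 − 1.3) = 35.806 kPa.
Initial effective stress: σ'_0 = σ_v − u = 82.485 − 35.806 = 46.679 kPa.
Stress increase at mid-clay by the 2:1 spreading method:
Δσ = qBL/((B+z)(L+z)) = 207×4.9×4.9/((4.9+4.95)(4.9+4.95)) = 51.226 kPa
Final effective stress: σ'_f = σ'_0 + Δσ = 46.679 + 51.226 = 97.905 kPa.
Normally consolidated clay, so the full stress increment lies on the virgin compression line:
S_c = C_c·H/(1+e₀)·log₁₀(σ'_f/σ'_0) = 0.25×6.9/(1+0.99)×log₁₀(97.905/46.679)
    = 0.86683 × 0.32168 = 0.2788 m

S_c ≈ 0.279 m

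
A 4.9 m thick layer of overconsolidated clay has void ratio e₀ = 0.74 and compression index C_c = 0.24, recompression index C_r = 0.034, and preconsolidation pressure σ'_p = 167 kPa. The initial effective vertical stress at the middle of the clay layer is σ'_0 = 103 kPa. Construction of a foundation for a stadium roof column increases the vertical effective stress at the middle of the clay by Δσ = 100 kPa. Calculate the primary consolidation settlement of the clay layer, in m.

S_c ≈ 0.0774 m

Final effective stress: σ'_f = 103 + 100 = 203 kPa.
σ'_f = 203 > σ'_p = 167 kPa, so the stress path crosses the preconsolidation pressure — recompression up to σ'_p, then virgin compression beyond:
S_c = H/(1+e₀)·[C_r·log₁₀(σ'_p/σ'_0) + C_c·log₁₀(σ'_f/σ'_p)]
    = 4.9/1.74 × [0.034×log₁₀(167/103) + 0.24×log₁₀(203/167)]
    = 2.8161 × [0.0071359 + 0.020347] = 0.07739 m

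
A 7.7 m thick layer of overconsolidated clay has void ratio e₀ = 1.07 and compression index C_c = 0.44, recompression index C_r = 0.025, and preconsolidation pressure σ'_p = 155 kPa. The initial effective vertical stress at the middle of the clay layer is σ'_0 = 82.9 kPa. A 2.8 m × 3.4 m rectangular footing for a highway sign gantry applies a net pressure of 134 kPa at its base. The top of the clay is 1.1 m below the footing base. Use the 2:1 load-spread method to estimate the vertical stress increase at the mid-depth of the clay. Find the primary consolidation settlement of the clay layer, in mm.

Mid-depth of clay below the footing base: z = 1.1 + 7.7/2 = 4.95 m.
Stress increase at mid-clay by the 2:1 spreading method:
Δσ = qBL/((B+z)(L+z)) = 134×2.8×3.4/((2.8+4.95)(3.4+4.95)) = 19.713 kPa
Final effective stress: σ'_f = 82.9 + 19.713 = 102.61 kPa.
σ'_f = 102.61 ≤ σ'_p = 155 kPa, so the clay remains overconsolidated and only the recompression index applies:
S_c = C_r·H/(1+e₀)·log₁₀(σ'_f/σ'_0) = 0.025×7.7/2.07×log₁₀(102.61/82.9)
    = 0.092995 × 0.092635 = 0.008615 m

S_c ≈ 8.61 mm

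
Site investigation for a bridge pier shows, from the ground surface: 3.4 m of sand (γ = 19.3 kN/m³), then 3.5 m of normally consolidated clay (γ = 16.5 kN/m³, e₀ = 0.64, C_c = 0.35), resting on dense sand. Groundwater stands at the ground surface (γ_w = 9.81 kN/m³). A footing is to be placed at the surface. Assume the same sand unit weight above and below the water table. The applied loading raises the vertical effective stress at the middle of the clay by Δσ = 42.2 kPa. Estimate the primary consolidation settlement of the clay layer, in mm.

Mid-depth of clay below the ground surface: z = 3.4 + 3.5/2 = 5.15 m.
Total vertical stress at mid-clay: σ_v = 19.3×3.4 + 16.5×1.75 = 94.495 kPa.
Pore pressure: u = 9.81×(5.15 − 0) = 50.522 kPa.
Initial effective stress: σ'_0 = σ_v − u = 94.495 − 50.522 = 43.973 kPa.
Final effective stress: σ'_f = σ'_0 + Δσ = 43.973 + 42.2 = 86.173 kPa.
Normally consolidated clay, so the full stress increment lies on the virgin compression line:
S_c = C_c·H/(1+e₀)·log₁₀(σ'_f/σ'_0) = 0.35×3.5/(1+0.64)×log₁₀(86.173/43.973)
    = 0.74695 × 0.29219 = 0.2183 m

S_c ≈ 218 mm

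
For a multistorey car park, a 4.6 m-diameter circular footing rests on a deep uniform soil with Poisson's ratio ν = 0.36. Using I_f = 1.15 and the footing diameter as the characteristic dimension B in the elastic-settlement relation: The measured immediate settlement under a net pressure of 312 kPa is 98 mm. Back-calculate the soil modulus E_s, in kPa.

S_e = q·B·(1−ν²)/E_s · I_f  ⇒  E_s = q·B·(1−ν²)·I_f / S_e.
E_s = 312 × 4.6 × 0.8704 × 1.15 / 0.098 = 14660 kPa

E_s ≈ 14700 kPa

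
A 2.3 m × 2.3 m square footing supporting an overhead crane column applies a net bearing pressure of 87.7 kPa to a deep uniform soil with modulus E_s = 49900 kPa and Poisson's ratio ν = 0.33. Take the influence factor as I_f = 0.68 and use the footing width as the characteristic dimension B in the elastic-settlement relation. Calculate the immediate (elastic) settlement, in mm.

Immediate (elastic) settlement: S_e = q·B·(1−ν²)/E_s · I_f.
S_e = 87.7 × 2.3 × (1 − 0.33²) / 49900 × 0.68
    = 87.7 × 2.3 × 0.8911 / 49900 × 0.68
    = 0.002449 m = 2.449 mm

S_e ≈ 2.45 mm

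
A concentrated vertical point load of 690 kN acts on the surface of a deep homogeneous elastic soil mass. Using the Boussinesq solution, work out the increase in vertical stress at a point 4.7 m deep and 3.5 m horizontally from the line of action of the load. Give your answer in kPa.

Δσ_z ≈ 4.95 kPa

Boussinesq vertical stress below a point load on an elastic half-space:
Δσ_z = 3P/(2πz²) · [1 + (r/z)²]^(−5/2)
r/z = 3.5/4.7 = 0.74468; [1+(r/z)²]^(−5/2) = 0.33189.
Δσ_z = 3×690/(2π×4.7²) × 0.33189 = 14.914 × 0.33189 = 4.95 kPa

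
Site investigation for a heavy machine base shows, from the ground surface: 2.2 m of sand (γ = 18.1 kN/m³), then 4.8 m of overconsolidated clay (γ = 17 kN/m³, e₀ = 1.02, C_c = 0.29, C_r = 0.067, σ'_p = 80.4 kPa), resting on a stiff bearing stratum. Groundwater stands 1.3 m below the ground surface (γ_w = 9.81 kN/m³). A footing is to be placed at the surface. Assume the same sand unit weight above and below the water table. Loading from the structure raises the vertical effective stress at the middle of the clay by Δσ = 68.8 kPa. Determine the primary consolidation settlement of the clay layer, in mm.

S_c ≈ 148 mm

Mid-depth of clay below the ground surface: z = 2.2 + 4.8/2 = 4.6 m.
Total vertical stress at mid-clay: σ_v = 18.1×2.2 + 17×2.4 = 80.62 kPa.
Pore pressure: u = 9.81×(4.6 − 1.3) = 32.373 kPa.
Initial effective stress: σ'_0 = σ_v − u = 80.62 − 32.373 = 48.247 kPa.
Final effective stress: σ'_f = 48.247 + 68.8 = 117.05 kPa.
σ'_f = 117.05 > σ'_p = 80.4 kPa, so the stress path crosses the preconsolidation pressure — recompression up to σ'_p, then virgin compression beyond:
S_c = H/(1+e₀)·[C_r·log₁₀(σ'_p/σ'_0) + C_c·log₁₀(σ'_f/σ'_p)]
    = 4.8/2.02 × [0.067×log₁₀(80.4/48.247) + 0.29×log₁₀(117.05/80.4)]
    = 2.3762 × [0.01486 + 0.047303] = 0.1477 m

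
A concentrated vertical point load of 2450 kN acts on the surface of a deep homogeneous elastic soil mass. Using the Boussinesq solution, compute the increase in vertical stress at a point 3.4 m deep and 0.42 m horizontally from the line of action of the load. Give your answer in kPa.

Boussinesq vertical stress below a point load on an elastic half-space:
Δσ_z = 3P/(2πz²) · [1 + (r/z)²]^(−5/2)
r/z = 0.42/3.4 = 0.12353; [1+(r/z)²]^(−5/2) = 0.96285.
Δσ_z = 3×2450/(2π×3.4²) × 0.96285 = 101.19 × 0.96285 = 97.43 kPa

Δσ_z ≈ 97.4 kPa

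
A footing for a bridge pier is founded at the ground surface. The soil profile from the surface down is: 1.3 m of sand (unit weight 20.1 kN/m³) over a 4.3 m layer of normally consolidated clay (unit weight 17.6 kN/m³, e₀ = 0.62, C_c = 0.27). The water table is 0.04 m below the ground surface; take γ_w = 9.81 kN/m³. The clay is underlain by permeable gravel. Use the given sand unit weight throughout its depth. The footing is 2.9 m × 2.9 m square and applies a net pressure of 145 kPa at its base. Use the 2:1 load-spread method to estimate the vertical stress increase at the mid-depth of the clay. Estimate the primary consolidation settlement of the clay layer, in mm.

S_c ≈ 214 mm

Mid-depth of clay below the ground surface: z = 1.3 + 4.3/2 = 3.45 m.
Total vertical stress at mid-clay: σ_v = 20.1×1.3 + 17.6×2.15 = 63.97 kPa.
Pore pressure: u = 9.81×(3.45 − 0.04) = 33.452 kPa.
Initial effective stress: σ'_0 = σ_v − u = 63.97 − 33.452 = 30.518 kPa.
Stress increase at mid-clay by the 2:1 spreading method:
Δσ = qBL/((B+z)(L+z)) = 145×2.9×2.9/((2.9+3.45)(2.9+3.45)) = 30.242 kPa
Final effective stress: σ'_f = σ'_0 + Δσ = 30.518 + 30.242 = 60.76 kPa.
Normally consolidated clay, so the full stress increment lies on the virgin compression line:
S_c = C_c·H/(1+e₀)·log₁₀(σ'_f/σ'_0) = 0.27×4.3/(1+0.62)×log₁₀(60.76/30.518)
    = 0.71667 × 0.29906 = 0.2143 m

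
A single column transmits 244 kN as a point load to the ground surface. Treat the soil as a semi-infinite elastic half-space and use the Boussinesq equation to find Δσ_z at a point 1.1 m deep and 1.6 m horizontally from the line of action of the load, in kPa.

Boussinesq vertical stress below a point load on an elastic half-space:
Δσ_z = 3P/(2πz²) · [1 + (r/z)²]^(−5/2)
r/z = 1.6/1.1 = 1.4545; [1+(r/z)²]^(−5/2) = 0.058359.
Δσ_z = 3×244/(2π×1.1²) × 0.058359 = 96.282 × 0.058359 = 5.619 kPa

Δσ_z ≈ 5.62 kPa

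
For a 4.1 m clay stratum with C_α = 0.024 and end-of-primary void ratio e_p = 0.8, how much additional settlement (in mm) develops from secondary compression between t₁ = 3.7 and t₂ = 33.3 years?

S_s ≈ 52.2 mm

Secondary compression: S_s = C_α·H/(1+e_p)·log₁₀(t₂/t₁)
S_s = 0.024×4.1/(1+0.8)×log₁₀(33.3/3.7)
    = 0.05467 × 0.9542 = 0.05217 m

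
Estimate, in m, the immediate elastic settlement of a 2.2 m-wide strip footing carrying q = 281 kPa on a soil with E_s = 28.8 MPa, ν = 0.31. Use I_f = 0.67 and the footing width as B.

S_e ≈ 0.013 m

Immediate (elastic) settlement: S_e = q·B·(1−ν²)/E_s · I_f.
E_s = 28.8 MPa = 28800 kPa.
S_e = 281 × 2.2 × (1 − 0.31²) / 28800 × 0.67
    = 281 × 2.2 × 0.9039 / 28800 × 0.67
    = 0.013 m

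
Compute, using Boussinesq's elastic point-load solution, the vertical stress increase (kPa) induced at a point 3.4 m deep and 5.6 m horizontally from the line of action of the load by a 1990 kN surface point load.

Δσ_z ≈ 3.09 kPa

Boussinesq vertical stress below a point load on an elastic half-space:
Δσ_z = 3P/(2πz²) · [1 + (r/z)²]^(−5/2)
r/z = 5.6/3.4 = 1.6471; [1+(r/z)²]^(−5/2) = 0.037648.
Δσ_z = 3×1990/(2π×3.4²) × 0.037648 = 82.193 × 0.037648 = 3.094 kPa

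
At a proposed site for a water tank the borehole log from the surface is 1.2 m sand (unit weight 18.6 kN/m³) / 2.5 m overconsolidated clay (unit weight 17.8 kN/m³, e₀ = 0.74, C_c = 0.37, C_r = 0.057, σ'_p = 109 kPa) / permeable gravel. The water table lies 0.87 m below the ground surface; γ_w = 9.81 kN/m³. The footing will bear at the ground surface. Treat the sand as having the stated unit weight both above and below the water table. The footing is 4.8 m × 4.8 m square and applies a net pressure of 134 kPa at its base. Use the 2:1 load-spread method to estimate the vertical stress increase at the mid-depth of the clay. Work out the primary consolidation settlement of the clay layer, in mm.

S_c ≈ 39.3 mm

Mid-depth of clay below the ground surface: z = 1.2 + 2.5/2 = 2.45 m.
Total vertical stress at mid-clay: σ_v = 18.6×1.2 + 17.8×1.25 = 44.57 kPa.
Pore pressure: u = 9.81×(2.45 − 0.87) = 15.5 kPa.
Initial effective stress: σ'_0 = σ_v − u = 44.57 − 15.5 = 29.07 kPa.
Stress increase at mid-clay by the 2:1 spreading method:
Δσ = qBL/((B+z)(L+z)) = 134×4.8×4.8/((4.8+2.45)(4.8+2.45)) = 58.737 kPa
Final effective stress: σ'_f = 29.07 + 58.737 = 87.807 kPa.
σ'_f = 87.807 ≤ σ'_p = 109 kPa, so the clay remains overconsolidated and only the recompression index applies:
S_c = C_r·H/(1+e₀)·log₁₀(σ'_f/σ'_0) = 0.057×2.5/1.74×log₁₀(87.807/29.07)
    = 0.081898 × 0.48008 = 0.03932 m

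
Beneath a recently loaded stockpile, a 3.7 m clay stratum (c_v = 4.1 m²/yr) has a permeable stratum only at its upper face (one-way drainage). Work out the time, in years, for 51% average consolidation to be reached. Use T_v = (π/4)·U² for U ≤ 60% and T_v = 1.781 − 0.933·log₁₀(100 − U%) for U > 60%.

t ≈ 0.682 years

Drainage path length: H_d = H = 3.7 m (single drainage).
U ≤ 60%: T_v = (π/4)·U² = (π/4)×0.51² = 0.20428.
t = T_v·H_d²/c_v = 0.20428×3.7²/4.1 = 0.6821 years.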